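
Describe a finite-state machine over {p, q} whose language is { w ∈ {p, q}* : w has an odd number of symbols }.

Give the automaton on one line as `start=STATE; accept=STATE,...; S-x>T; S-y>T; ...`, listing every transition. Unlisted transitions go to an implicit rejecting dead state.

start=s0; accept=s1; s0-p>s1; s0-q>s1; s1-p>s0; s1-q>s0

Only the length mod 2 matters, so use a 2-cycle: from any state, every input symbol moves to the next state, wrapping s1 back to s0. Mark s1 accepting.
A 2-state machine:
        p   q  
>  s0   s1  s1 
 * s1   s0  s0 
(> = start, * = accepting)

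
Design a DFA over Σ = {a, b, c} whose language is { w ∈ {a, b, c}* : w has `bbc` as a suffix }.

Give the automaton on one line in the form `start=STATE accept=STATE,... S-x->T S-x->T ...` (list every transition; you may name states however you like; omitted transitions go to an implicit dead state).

Remember how much of `bbc` the current input suffix matches. State q0 means no match yet; q1 means the last symbol is `b`; q2 means the last 2 symbols are `bb`; q3 means the last 3 symbols are `bbc`. Only q3 accepts. On a mismatch, fall back to the longest proper suffix that is still a prefix of `bbc`.
4 states suffice.
        a   b   c  
>  q0   q0  q1  q0 
   q1   q0  q2  q0 
   q2   q0  q2  q3 
 * q3   q0  q1  q0 
(> = start, * = accepting)

start=q0 accept=q3 q0-a->q0 q0-b->q1 q0-c->q0 q1-a->q0 q1-b->q2 q1-c->q0 q2-a->q0 q2-b->q2 q2-c->q3 q3-a->q0 q3-b->q1 q3-c->q0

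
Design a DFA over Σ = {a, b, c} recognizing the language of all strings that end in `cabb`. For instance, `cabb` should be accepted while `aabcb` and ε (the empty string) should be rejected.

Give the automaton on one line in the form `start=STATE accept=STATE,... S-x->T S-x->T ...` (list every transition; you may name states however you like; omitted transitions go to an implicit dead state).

start=S0 accept=S4 S0-a->S0 S0-b->S0 S0-c->S1 S1-a->S2 S1-b->S0 S1-c->S1 S2-a->S0 S2-b->S3 S2-c->S1 S3-a->S0 S3-b->S4 S3-c->S1 S4-a->S0 S4-b->S0 S4-c->S1

Remember how much of `cabb` the current input suffix matches. State S0 means no match yet; S1 means the last symbol is `c`; S2 means the last 2 symbols are `ca`; S3 means the last 3 symbols are `cab`; S4 means the last 4 symbols are `cabb`. Only S4 accepts. On a mismatch, fall back to the longest proper suffix that is still a prefix of `cabb`.
        a   b   c  
>  S0   S0  S0  S1 
   S1   S2  S0  S1 
   S2   S0  S3  S1 
   S3   S0  S4  S1 
 * S4   S0  S0  S1 
(> = start, * = accepting)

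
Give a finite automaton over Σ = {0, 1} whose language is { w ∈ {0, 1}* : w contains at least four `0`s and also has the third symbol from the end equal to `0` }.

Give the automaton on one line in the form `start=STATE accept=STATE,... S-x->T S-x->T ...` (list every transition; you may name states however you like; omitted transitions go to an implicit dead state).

start=q0 accept=q5,q8,q9,q12 q0-0->q1 q0-1->q0 q1-0->q2 q1-1->q1 q2-0->q3 q2-1->q4 q3-0->q5 q3-1->q6 q4-0->q7 q4-1->q4 q5-0->q5 q5-1->q8 q6-0->q9 q6-1->q10 q7-0->q11 q7-1->q6 q8-0->q9 q8-1->q12 q9-0->q11 q9-1->q13 q10-0->q14 q10-1->q10 q11-0->q5 q11-1->q8 q12-0->q14 q12-1->q10 q13-0->q9 q13-1->q12 q14-0->q11 q14-1->q13

Handle the two conditions separately and then intersect. One (6 states) tracks the count of `0`s, saturating at 5; the other (15 states) tracks the last 3 symbols read. Each combined state is a pair, one component from each; accept when both components accept. After merging equivalent states the machine shrinks.
With 15 states:
          0    1  
>  q0     q1   q0 
   q1     q2   q1 
   q2     q3   q4 
   q3     q5   q6 
   q4     q7   q4 
 * q5     q5   q8 
   q6     q9  q10 
   q7    q11   q6 
 * q8     q9  q12 
 * q9    q11  q13 
   q10   q14  q10 
   q11    q5   q8 
 * q12   q14  q10 
   q13    q9  q12 
   q14   q11  q13 
(> = start, * = accepting)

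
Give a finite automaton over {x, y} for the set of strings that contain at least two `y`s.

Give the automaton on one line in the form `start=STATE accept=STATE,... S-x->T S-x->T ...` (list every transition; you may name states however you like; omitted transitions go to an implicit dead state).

start=q0 accept=q2,q3 q0-x->q0 q0-y->q1 q1-x->q1 q1-y->q2 q2-x->q2 q2-y->q3 q3-x->q3 q3-y->q3

Only the number of `y`s matters, and only up to 3. Make a chain q0 → q1 → q2 → q3 advanced by each `y` (with q3 absorbing); every other symbol self-loops. The accepting set is {q2, q3}.
4 states suffice.
        x   y  
>  q0   q0  q1 
   q1   q1  q2 
 * q2   q2  q3 
 * q3   q3  q3 
(> = start, * = accepting)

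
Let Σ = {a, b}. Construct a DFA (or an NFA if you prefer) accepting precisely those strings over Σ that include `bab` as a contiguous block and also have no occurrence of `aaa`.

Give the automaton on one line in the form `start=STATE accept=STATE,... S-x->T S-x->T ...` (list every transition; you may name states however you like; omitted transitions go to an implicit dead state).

Build one automaton per condition and run them in lockstep. One (4 states) tracks whether and how much of `bab` has been seen; the other (4 states) tracks partial matches of the forbidden pattern `aaa`. Each combined state is a pair, one component from each; accept when both components accept. Minimizing collapses redundant product states.
A 9-state machine:
        a   b  
>  q0   q1  q2 
   q1   q3  q2 
   q2   q4  q2 
   q3   q5  q2 
   q4   q3  q6 
   q5   q5  q5 
 * q6   q7  q6 
 * q7   q8  q6 
 * q8   q5  q6 
(> = start, * = accepting)

start=q0 accept=q6,q7,q8 q0-a->q1 q0-b->q2 q1-a->q3 q1-b->q2 q2-a->q4 q2-b->q2 q3-a->q5 q3-b->q2 q4-a->q3 q4-b->q6 q5-a->q5 q5-b->q5 q6-a->q7 q6-b->q6 q7-a->q8 q7-b->q6 q8-a->q5 q8-b->q6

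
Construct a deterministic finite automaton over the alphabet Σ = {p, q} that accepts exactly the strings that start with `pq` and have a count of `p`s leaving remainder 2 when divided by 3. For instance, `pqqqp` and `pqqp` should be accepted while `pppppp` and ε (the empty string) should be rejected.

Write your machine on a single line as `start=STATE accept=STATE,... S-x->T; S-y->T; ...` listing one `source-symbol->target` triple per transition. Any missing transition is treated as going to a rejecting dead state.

Run two small machines in parallel and take their product. The first has 4 states tracking whether the input so far still matches the prefix `pq`; the second has 3 states tracking the count of `p`s modulo 3. A product state is a pair (one from each), accepting exactly when both do. After merging equivalent states the machine shrinks.
A 6-state machine:
        p   q  
>  s0   s1  s2 
   s1   s2  s3 
   s2   s2  s2 
   s3   s4  s3 
 * s4   s5  s4 
   s5   s3  s5 
(> = start, * = accepting)

start=s0; accept=s4; s0-p->s1; s0-q->s2; s1-p->s2; s1-q->s3; s2-p->s2; s2-q->s2; s3-p->s4; s3-q->s3; s4-p->s5; s4-q->s4; s5-p->s3; s5-q->s5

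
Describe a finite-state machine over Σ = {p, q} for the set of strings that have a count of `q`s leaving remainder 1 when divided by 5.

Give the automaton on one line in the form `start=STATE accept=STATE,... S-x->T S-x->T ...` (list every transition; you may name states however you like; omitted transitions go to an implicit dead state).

Keep the running count of `q`s modulo 5: each `q` advances along the cycle A → B → C → D → E → A while other symbols loop. Accept at B.
A 5-state machine:
       p  q 
>  A   A  B 
 * B   B  C 
   C   C  D 
   D   D  E 
   E   E  A 
(> = start, * = accepting)

start=A accept=B A-p->A A-q->B B-p->B B-q->C C-p->C C-q->D D-p->D D-q->E E-p->E E-q->A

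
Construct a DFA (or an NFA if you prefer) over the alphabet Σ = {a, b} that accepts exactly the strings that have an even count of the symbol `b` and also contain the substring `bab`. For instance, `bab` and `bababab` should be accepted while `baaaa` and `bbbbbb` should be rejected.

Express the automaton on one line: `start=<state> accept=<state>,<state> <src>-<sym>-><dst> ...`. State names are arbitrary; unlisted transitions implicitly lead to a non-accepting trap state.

start=s0 accept=s5 s0-a->s0 s0-b->s1 s1-a->s2 s1-b->s3 s2-a->s4 s2-b->s5 s3-a->s6 s3-b->s1 s4-a->s4 s4-b->s3 s5-a->s5 s5-b->s7 s6-a->s0 s6-b->s7 s7-a->s7 s7-b->s5

Handle the two conditions separately and then intersect. The first has 2 states tracking the count of `b`s modulo 2; the second has 4 states tracking whether and how much of `bab` has been seen. A product state is a pair (one from each), accepting exactly when both do.
        a   b  
>  s0   s0  s1 
   s1   s2  s3 
   s2   s4  s5 
   s3   s6  s1 
   s4   s4  s3 
 * s5   s5  s7 
   s6   s0  s7 
   s7   s7  s5 
(> = start, * = accepting)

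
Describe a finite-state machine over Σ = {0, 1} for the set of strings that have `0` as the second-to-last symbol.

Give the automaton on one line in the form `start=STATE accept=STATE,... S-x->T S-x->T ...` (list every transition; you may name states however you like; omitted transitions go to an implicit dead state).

Because acceptance depends on a position counted from the end, the machine has to buffer the most recent 2 symbols. Make each state the string of the last up-to-2 symbols read; on input `x` shift the window left and append `x`. Accept when the buffered window has length 2 and begins with `0`.
With 7 states:
        0   1  
>  s0   s1  s2 
   s1   s3  s4 
   s2   s5  s6 
 * s3   s3  s4 
 * s4   s5  s6 
   s5   s3  s4 
   s6   s5  s6 
(> = start, * = accepting)

start=s0 accept=s3,s4 s0-0->s1 s0-1->s2 s1-0->s3 s1-1->s4 s2-0->s5 s2-1->s6 s3-0->s3 s3-1->s4 s4-0->s5 s4-1->s6 s5-0->s3 s5-1->s4 s6-0->s5 s6-1->s6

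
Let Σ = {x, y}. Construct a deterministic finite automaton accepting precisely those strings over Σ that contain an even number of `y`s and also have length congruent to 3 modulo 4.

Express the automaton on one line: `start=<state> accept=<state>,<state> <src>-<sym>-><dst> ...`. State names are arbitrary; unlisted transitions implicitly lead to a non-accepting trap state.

start=s0 accept=s5 s0-x->s1 s0-y->s2 s1-x->s3 s1-y->s4 s2-x->s4 s2-y->s3 s3-x->s5 s3-y->s6 s4-x->s6 s4-y->s5 s5-x->s0 s5-y->s7 s6-x->s7 s6-y->s0 s7-x->s2 s7-y->s1

Handle the two conditions separately and then intersect. The first has 2 states tracking the count of `y`s modulo 2; the second has 4 states tracking the input length modulo 4. A product state is a pair (one from each), accepting exactly when both do.
        x   y  
>  s0   s1  s2 
   s1   s3  s4 
   s2   s4  s3 
   s3   s5  s6 
   s4   s6  s5 
 * s5   s0  s7 
   s6   s7  s0 
   s7   s2  s1 
(> = start, * = accepting)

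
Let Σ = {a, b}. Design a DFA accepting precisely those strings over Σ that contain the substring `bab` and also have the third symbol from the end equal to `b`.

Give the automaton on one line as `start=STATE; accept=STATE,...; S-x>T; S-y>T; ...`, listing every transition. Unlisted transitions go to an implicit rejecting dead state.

Handle the two conditions separately and then intersect. One (4 states) tracks whether and how much of `bab` has been seen; the other (15 states) tracks the last 3 symbols read. Each combined state is a pair, one component from each; accept when both components accept.
A 22-state machine:
          a    b  
>  q0     q1   q2 
   q1     q3   q4 
   q2     q5   q6 
   q3     q7   q8 
   q4     q9  q10 
   q5    q11  q12 
   q6    q13  q14 
   q7     q7   q8 
   q8     q9  q10 
   q9    q11  q12 
   q10   q13  q14 
   q11    q7   q8 
 * q12   q15  q16 
   q13   q11  q12 
   q14   q13  q14 
   q15   q17  q12 
   q16   q18  q19 
 * q17   q20  q21 
 * q18   q17  q12 
 * q19   q18  q19 
   q20   q20  q21 
   q21   q15  q16 
(> = start, * = accepting)

start=q0; accept=q12,q17,q18,q19; q0-a>q1; q0-b>q2; q1-a>q3; q1-b>q4; q2-a>q5; q2-b>q6; q3-a>q7; q3-b>q8; q4-a>q9; q4-b>q10; q5-a>q11; q5-b>q12; q6-a>q13; q6-b>q14; q7-a>q7; q7-b>q8; q8-a>q9; q8-b>q10; q9-a>q11; q9-b>q12; q10-a>q13; q10-b>q14; q11-a>q7; q11-b>q8; q12-a>q15; q12-b>q16; q13-a>q11; q13-b>q12; q14-a>q13; q14-b>q14; q15-a>q17; q15-b>q12; q16-a>q18; q16-b>q19; q17-a>q20; q17-b>q21; q18-a>q17; q18-b>q12; q19-a>q18; q19-b>q19; q20-a>q20; q20-b>q21; q21-a>q15; q21-b>q16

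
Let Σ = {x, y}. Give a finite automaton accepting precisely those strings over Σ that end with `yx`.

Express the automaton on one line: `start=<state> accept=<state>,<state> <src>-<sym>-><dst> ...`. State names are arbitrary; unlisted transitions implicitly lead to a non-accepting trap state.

start=S0 accept=S2 S0-x->S0 S0-y->S1 S1-x->S2 S1-y->S1 S2-x->S0 S2-y->S1

Let each state record the length of the longest suffix of the input read so far that is also a prefix of `yx`. S1 means the last symbol is `y`; S2 means the last 2 symbols are `yx`. Accept only at S2, where the string currently ends in `yx`.
A 3-state machine:
        x   y  
>  S0   S0  S1 
   S1   S2  S1 
 * S2   S0  S1 
(> = start, * = accepting)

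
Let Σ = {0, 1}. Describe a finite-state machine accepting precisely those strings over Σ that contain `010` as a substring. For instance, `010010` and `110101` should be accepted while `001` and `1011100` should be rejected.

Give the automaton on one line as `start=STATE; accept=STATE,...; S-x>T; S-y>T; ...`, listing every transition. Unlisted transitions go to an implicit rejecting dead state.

start=q0; accept=q3; q0-0>q1; q0-1>q0; q1-0>q1; q1-1>q2; q2-0>q3; q2-1>q0; q3-0>q3; q3-1>q3

States q0..q2 record the length of the longest prefix of `010` that matches the current input suffix. Reaching q3 means `010` has been seen, and we stay there forever. Accept from q3.
With 4 states:
        0   1  
>  q0   q1  q0 
   q1   q1  q2 
   q2   q3  q0 
 * q3   q3  q3 
(> = start, * = accepting)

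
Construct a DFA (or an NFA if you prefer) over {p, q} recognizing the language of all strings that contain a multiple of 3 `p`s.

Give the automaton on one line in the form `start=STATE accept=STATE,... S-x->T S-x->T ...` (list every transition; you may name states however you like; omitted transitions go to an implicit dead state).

start=A accept=A A-p->B A-q->A B-p->C B-q->B C-p->A C-q->C

Keep the running count of `p`s modulo 3: each `p` advances along the cycle A → B → C → A while other symbols loop. Accept at A.
3 states suffice.
       p  q 
>* A   B  A 
   B   C  B 
   C   A  C 
(> = start, * = accepting)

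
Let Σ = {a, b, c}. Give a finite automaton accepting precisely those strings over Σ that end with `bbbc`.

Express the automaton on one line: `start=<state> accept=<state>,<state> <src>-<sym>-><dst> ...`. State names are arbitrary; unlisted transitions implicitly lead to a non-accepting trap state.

Let each state record the length of the longest suffix of the input read so far that is also a prefix of `bbbc`. s1 means the last symbol is `b`; s2 means the last 2 symbols are `bb`; s3 means the last 3 symbols are `bbb`; s4 means the last 4 symbols are `bbbc`. Accept only at s4, where the string currently ends in `bbbc`.
A 5-state machine:
        a   b   c  
>  s0   s0  s1  s0 
   s1   s0  s2  s0 
   s2   s0  s3  s0 
   s3   s0  s3  s4 
 * s4   s0  s1  s0 
(> = start, * = accepting)

start=s0 accept=s4 s0-a->s0 s0-b->s1 s0-c->s0 s1-a->s0 s1-b->s2 s1-c->s0 s2-a->s0 s2-b->s3 s2-c->s0 s3-a->s0 s3-b->s3 s3-c->s4 s4-a->s0 s4-b->s1 s4-c->s0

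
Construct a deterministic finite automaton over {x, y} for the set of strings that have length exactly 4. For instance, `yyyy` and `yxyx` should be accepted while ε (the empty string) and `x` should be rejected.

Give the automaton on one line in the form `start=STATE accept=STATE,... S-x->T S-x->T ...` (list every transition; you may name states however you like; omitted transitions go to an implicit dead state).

start=q0 accept=q4 q0-x->q1 q0-y->q1 q1-x->q2 q1-y->q2 q2-x->q3 q2-y->q3 q3-x->q4 q3-y->q4 q4-x->q5 q4-y->q5 q5-x->q5 q5-y->q5

We only need to distinguish lengths 0, 1, …, 4, and '>4'. Chain q0 → q1 → q2 → q3 → q4 → q5 on every symbol, with q5 looping. Accepting states: {q4}.
        x   y  
>  q0   q1  q1 
   q1   q2  q2 
   q2   q3  q3 
   q3   q4  q4 
 * q4   q5  q5 
   q5   q5  q5 
(> = start, * = accepting)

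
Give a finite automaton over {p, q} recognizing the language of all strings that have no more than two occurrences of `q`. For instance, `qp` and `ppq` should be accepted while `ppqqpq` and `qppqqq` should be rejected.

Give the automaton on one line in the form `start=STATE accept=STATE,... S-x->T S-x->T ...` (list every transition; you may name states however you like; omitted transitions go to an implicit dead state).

Count `q`s, saturating at 3: states A through C mean 0 through 2 `q`s seen; D means more than 2. Each `q` increments (capped at D); other symbols loop. Accept from {A, B, C}.
4 states suffice.
       p  q 
>* A   A  B 
 * B   B  C 
 * C   C  D 
   D   D  D 
(> = start, * = accepting)

start=A accept=A,B,C A-p->A A-q->B B-p->B B-q->C C-p->C C-q->D D-p->D D-q->D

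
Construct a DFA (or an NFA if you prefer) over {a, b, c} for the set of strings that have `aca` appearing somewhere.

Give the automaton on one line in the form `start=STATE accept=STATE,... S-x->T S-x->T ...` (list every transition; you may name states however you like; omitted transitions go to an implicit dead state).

start=q0 accept=q3 q0-a->q1 q0-b->q0 q0-c->q0 q1-a->q1 q1-b->q0 q1-c->q2 q2-a->q3 q2-b->q0 q2-c->q0 q3-a->q3 q3-b->q3 q3-c->q3

Track how much of `aca` has been matched so far: state q0 is no progress, q3 is the absorbing accept state reached once `aca` has occurred. Intermediate states record partial matches; on a mismatch, fall back to the longest reusable overlap.
With 4 states:
        a   b   c  
>  q0   q1  q0  q0 
   q1   q1  q0  q2 
   q2   q3  q0  q0 
 * q3   q3  q3  q3 
(> = start, * = accepting)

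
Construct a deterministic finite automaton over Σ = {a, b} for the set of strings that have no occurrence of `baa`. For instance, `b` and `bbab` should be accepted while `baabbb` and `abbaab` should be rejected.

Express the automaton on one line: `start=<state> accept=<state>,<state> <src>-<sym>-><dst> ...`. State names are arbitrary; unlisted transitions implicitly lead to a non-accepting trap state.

Track partial matches of the forbidden pattern `baa`. State q3 is a dead state reached once `baa` has occurred; every other state accepts. q0 means no part of `baa` is currently matched.
        a   b  
>* q0   q0  q1 
 * q1   q2  q1 
 * q2   q3  q1 
   q3   q3  q3 
(> = start, * = accepting)

start=q0 accept=q0,q1,q2 q0-a->q0 q0-b->q1 q1-a->q2 q1-b->q1 q2-a->q3 q2-b->q1 q3-a->q3 q3-b->q3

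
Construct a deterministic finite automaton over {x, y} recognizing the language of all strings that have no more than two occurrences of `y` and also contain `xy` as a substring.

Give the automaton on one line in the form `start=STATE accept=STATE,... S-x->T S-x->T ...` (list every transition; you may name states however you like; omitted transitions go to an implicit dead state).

start=S0 accept=S3,S6 S0-x->S1 S0-y->S2 S1-x->S1 S1-y->S3 S2-x->S4 S2-y->S5 S3-x->S3 S3-y->S6 S4-x->S4 S4-y->S6 S5-x->S5 S5-y->S5 S6-x->S6 S6-y->S5

Run two small machines in parallel and take their product. The first has 4 states tracking the count of `y`s, saturating at 3; the second has 3 states tracking whether and how much of `xy` has been seen. A product state is a pair (one from each), accepting exactly when both do. After merging equivalent states the machine shrinks.
7 states suffice.
        x   y  
>  S0   S1  S2 
   S1   S1  S3 
   S2   S4  S5 
 * S3   S3  S6 
   S4   S4  S6 
   S5   S5  S5 
 * S6   S6  S5 
(> = start, * = accepting)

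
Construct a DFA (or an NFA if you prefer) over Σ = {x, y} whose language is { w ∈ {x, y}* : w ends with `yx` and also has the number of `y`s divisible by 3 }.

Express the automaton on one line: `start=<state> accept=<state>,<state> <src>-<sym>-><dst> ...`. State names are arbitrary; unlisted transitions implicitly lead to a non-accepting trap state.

start=q0 accept=q4 q0-x->q0 q0-y->q1 q1-x->q1 q1-y->q2 q2-x->q2 q2-y->q3 q3-x->q4 q3-y->q1 q4-x->q0 q4-y->q1

Build one automaton per condition and run them in lockstep. The first has 3 states tracking how much of the suffix `yx` has currently been matched; the second has 3 states tracking the count of `y`s modulo 3. A product state is a pair (one from each), accepting exactly when both do. Minimizing collapses redundant product states.
A 5-state machine:
        x   y  
>  q0   q0  q1 
   q1   q1  q2 
   q2   q2  q3 
   q3   q4  q1 
 * q4   q0  q1 
(> = start, * = accepting)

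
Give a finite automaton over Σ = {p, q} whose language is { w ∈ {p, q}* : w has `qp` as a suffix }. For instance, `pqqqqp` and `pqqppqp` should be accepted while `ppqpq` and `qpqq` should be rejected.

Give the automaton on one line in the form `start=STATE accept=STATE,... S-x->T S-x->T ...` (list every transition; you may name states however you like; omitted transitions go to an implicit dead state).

start=s0 accept=s2 s0-p->s0 s0-q->s1 s1-p->s2 s1-q->s1 s2-p->s0 s2-q->s1

Remember how much of `qp` the current input suffix matches. State s0 means no match yet; s1 means the last symbol is `q`; s2 means the last 2 symbols are `qp`. Only s2 accepts. On a mismatch, fall back to the longest proper suffix that is still a prefix of `qp`.
        p   q  
>  s0   s0  s1 
   s1   s2  s1 
 * s2   s0  s1 
(> = start, * = accepting)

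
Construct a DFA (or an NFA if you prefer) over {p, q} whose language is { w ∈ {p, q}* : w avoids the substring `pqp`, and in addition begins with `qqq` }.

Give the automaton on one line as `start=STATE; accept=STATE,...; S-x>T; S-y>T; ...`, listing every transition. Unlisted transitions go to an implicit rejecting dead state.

start=S0; accept=S4,S5,S6; S0-p>S1; S0-q>S2; S1-p>S1; S1-q>S1; S2-p>S1; S2-q>S3; S3-p>S1; S3-q>S4; S4-p>S5; S4-q>S4; S5-p>S5; S5-q>S6; S6-p>S1; S6-q>S4

Run two small machines in parallel and take their product. One (4 states) tracks partial matches of the forbidden pattern `pqp`; the other (5 states) tracks whether the input so far still matches the prefix `qqq`. Each combined state is a pair, one component from each; accept when both components accept. Equivalent product states are then merged.
A 7-state machine:
        p   q  
>  S0   S1  S2 
   S1   S1  S1 
   S2   S1  S3 
   S3   S1  S4 
 * S4   S5  S4 
 * S5   S5  S6 
 * S6   S1  S4 
(> = start, * = accepting)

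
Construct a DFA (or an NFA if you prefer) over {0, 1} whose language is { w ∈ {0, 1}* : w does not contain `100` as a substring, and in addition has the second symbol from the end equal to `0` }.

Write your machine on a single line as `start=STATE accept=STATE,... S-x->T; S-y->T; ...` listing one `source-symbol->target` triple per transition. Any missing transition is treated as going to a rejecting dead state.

Build one automaton per condition and run them in lockstep. The first has 4 states tracking partial matches of the forbidden pattern `100`; the second has 7 states tracking the last 2 symbols read. A product state is a pair (one from each), accepting exactly when both do. Minimizing collapses redundant product states.
7 states suffice.
        0   1  
>  S0   S1  S2 
   S1   S3  S4 
   S2   S5  S2 
 * S3   S3  S4 
 * S4   S5  S2 
   S5   S6  S4 
   S6   S6  S6 
(> = start, * = accepting)

start=S0; accept=S3,S4; S0-0->S1; S0-1->S2; S1-0->S3; S1-1->S4; S2-0->S5; S2-1->S2; S3-0->S3; S3-1->S4; S4-0->S5; S4-1->S2; S5-0->S6; S5-1->S4; S6-0->S6; S6-1->S6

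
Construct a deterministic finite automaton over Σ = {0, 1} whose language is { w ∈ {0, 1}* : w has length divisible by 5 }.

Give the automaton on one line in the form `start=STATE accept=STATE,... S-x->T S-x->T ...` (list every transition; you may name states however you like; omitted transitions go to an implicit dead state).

Count input length modulo 5: every symbol advances one step around the cycle q0 → q1 → q2 → q3 → q4 → q0. Accept at q0.
5 states suffice.
        0   1  
>* q0   q1  q1 
   q1   q2  q2 
   q2   q3  q3 
   q3   q4  q4 
   q4   q0  q0 
(> = start, * = accepting)

start=q0 accept=q0 q0-0->q1 q0-1->q1 q1-0->q2 q1-1->q2 q2-0->q3 q2-1->q3 q3-0->q4 q3-1->q4 q4-0->q0 q4-1->q0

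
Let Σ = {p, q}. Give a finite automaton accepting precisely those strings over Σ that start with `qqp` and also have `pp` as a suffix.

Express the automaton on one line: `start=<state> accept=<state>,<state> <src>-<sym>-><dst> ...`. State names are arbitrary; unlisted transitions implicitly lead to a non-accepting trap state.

start=A accept=F A-p->B A-q->C B-p->B B-q->B C-p->B C-q->D D-p->E D-q->B E-p->F E-q->G F-p->F F-q->G G-p->E G-q->G

Run two small machines in parallel and take their product. One (5 states) tracks whether the input so far still matches the prefix `qqp`; the other (3 states) tracks how much of the suffix `pp` has currently been matched. Each combined state is a pair, one component from each; accept when both components accept. Equivalent product states are then merged.
With 7 states:
       p  q 
>  A   B  C 
   B   B  B 
   C   B  D 
   D   E  B 
   E   F  G 
 * F   F  G 
   G   E  G 
(> = start, * = accepting)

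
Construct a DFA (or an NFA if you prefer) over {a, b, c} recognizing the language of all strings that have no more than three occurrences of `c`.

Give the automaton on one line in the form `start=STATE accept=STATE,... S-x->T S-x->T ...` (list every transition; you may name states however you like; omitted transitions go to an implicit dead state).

start=q0 accept=q0,q1,q2,q3 q0-a->q0 q0-b->q0 q0-c->q1 q1-a->q1 q1-b->q1 q1-c->q2 q2-a->q2 q2-b->q2 q2-c->q3 q3-a->q3 q3-b->q3 q3-c->q4 q4-a->q4 q4-b->q4 q4-c->q4

Only the number of `c`s matters, and only up to 4. Make a chain q0 → q1 → q2 → q3 → q4 advanced by each `c` (with q4 absorbing); every other symbol self-loops. The accepting set is {q0, q1, q2, q3}.
        a   b   c  
>* q0   q0  q0  q1 
 * q1   q1  q1  q2 
 * q2   q2  q2  q3 
 * q3   q3  q3  q4 
   q4   q4  q4  q4 
(> = start, * = accepting)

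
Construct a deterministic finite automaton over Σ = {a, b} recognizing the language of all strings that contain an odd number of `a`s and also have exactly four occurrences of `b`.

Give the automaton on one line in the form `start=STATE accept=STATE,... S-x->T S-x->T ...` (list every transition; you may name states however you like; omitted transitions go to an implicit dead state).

start=S0 accept=S9 S0-a->S1 S0-b->S2 S1-a->S0 S1-b->S3 S2-a->S3 S2-b->S4 S3-a->S2 S3-b->S5 S4-a->S5 S4-b->S6 S5-a->S4 S5-b->S7 S6-a->S7 S6-b->S8 S7-a->S6 S7-b->S9 S8-a->S9 S8-b->S10 S9-a->S8 S9-b->S11 S10-a->S11 S10-b->S10 S11-a->S10 S11-b->S11

Handle the two conditions separately and then intersect. The first has 2 states tracking the count of `a`s modulo 2; the second has 6 states tracking the count of `b`s, saturating at 5. A product state is a pair (one from each), accepting exactly when both do.
12 states suffice.
          a    b  
>  S0     S1   S2 
   S1     S0   S3 
   S2     S3   S4 
   S3     S2   S5 
   S4     S5   S6 
   S5     S4   S7 
   S6     S7   S8 
   S7     S6   S9 
   S8     S9  S10 
 * S9     S8  S11 
   S10   S11  S10 
   S11   S10  S11 
(> = start, * = accepting)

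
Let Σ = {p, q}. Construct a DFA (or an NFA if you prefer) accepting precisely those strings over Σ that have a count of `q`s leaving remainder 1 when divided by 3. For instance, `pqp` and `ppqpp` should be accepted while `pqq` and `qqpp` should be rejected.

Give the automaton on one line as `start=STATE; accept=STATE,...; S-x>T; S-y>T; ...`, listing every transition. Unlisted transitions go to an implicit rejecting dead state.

start=A; accept=B; A-p>A; A-q>B; B-p>B; B-q>C; C-p>C; C-q>A

The only thing that matters is how many `q`s have appeared, reduced mod 3. Use one state per residue: A for 0, …, C for 2. Reading `q` moves to the next residue; anything else stays put. B is accepting.
3 states suffice.
       p  q 
>  A   A  B 
 * B   B  C 
   C   C  A 
(> = start, * = accepting)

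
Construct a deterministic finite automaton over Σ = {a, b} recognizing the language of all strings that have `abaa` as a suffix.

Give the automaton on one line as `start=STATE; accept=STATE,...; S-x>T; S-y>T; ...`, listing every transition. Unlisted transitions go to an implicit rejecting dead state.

Let each state record the length of the longest suffix of the input read so far that is also a prefix of `abaa`. s1 means the last symbol is `a`; s2 means the last 2 symbols are `ab`; s3 means the last 3 symbols are `aba`; s4 means the last 4 symbols are `abaa`. Accept only at s4, where the string currently ends in `abaa`.
5 states suffice.
        a   b  
>  s0   s1  s0 
   s1   s1  s2 
   s2   s3  s0 
   s3   s4  s2 
 * s4   s1  s2 
(> = start, * = accepting)

start=s0; accept=s4; s0-a>s1; s0-b>s0; s1-a>s1; s1-b>s2; s2-a>s3; s2-b>s0; s3-a>s4; s3-b>s2; s4-a>s1; s4-b>s2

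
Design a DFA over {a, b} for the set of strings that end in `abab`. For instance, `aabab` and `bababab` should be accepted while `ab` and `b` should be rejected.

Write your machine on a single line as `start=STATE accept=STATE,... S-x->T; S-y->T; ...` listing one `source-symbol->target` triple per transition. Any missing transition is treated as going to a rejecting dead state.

Remember how much of `abab` the current input suffix matches. State S0 means no match yet; S1 means the last symbol is `a`; S2 means the last 2 symbols are `ab`; S3 means the last 3 symbols are `aba`; S4 means the last 4 symbols are `abab`. Only S4 accepts. On a mismatch, fall back to the longest proper suffix that is still a prefix of `abab`.
A 5-state machine:
        a   b  
>  S0   S1  S0 
   S1   S1  S2 
   S2   S3  S0 
   S3   S1  S4 
 * S4   S3  S0 
(> = start, * = accepting)

start=S0; accept=S4; S0-a->S1; S0-b->S0; S1-a->S1; S1-b->S2; S2-a->S3; S2-b->S0; S3-a->S1; S3-b->S4; S4-a->S3; S4-b->S0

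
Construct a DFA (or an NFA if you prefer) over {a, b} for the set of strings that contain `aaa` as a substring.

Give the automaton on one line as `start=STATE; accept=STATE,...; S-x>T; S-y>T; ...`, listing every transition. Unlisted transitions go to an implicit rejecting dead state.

start=s0; accept=s3; s0-a>s1; s0-b>s0; s1-a>s2; s1-b>s0; s2-a>s3; s2-b>s0; s3-a>s3; s3-b>s3

Track how much of `aaa` has been matched so far: state s0 is no progress, s3 is the absorbing accept state reached once `aaa` has occurred. Intermediate states record partial matches; on a mismatch, fall back to the longest reusable overlap.
4 states suffice.
        a   b  
>  s0   s1  s0 
   s1   s2  s0 
   s2   s3  s0 
 * s3   s3  s3 
(> = start, * = accepting)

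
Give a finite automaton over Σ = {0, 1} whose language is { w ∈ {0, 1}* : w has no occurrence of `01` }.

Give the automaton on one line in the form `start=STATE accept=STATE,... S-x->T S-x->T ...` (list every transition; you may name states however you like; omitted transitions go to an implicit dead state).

This is the complement of 'contains `01`'. Use the same substring-matching states — q0 through q2 holding how much of `01` has just been matched — but flip the accepting set: everything except the trap q2 accepts.
With 3 states:
        0   1  
>* q0   q1  q0 
 * q1   q1  q2 
   q2   q2  q2 
(> = start, * = accepting)

start=q0 accept=q0,q1 q0-0->q1 q0-1->q0 q1-0->q1 q1-1->q2 q2-0->q2 q2-1->q2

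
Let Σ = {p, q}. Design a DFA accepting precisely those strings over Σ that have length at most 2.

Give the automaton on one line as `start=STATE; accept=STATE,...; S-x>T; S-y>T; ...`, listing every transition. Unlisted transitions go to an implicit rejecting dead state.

Count input length up to 3: every symbol moves from S0 toward S3, which means 'more than 2' and absorbs. Accept from {S0, S1, S2}.
With 4 states:
        p   q  
>* S0   S1  S1 
 * S1   S2  S2 
 * S2   S3  S3 
   S3   S3  S3 
(> = start, * = accepting)

start=S0; accept=S0,S1,S2; S0-p>S1; S0-q>S1; S1-p>S2; S1-q>S2; S2-p>S3; S2-q>S3; S3-p>S3; S3-q>S3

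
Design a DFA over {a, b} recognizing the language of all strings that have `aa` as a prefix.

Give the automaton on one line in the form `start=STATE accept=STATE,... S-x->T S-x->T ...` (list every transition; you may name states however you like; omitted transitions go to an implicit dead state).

start=s0 accept=s2 s0-a->s1 s0-b->s3 s1-a->s2 s1-b->s3 s2-a->s2 s2-b->s2 s3-a->s3 s3-b->s3

Walk along `aa` while the input agrees: from s0 take `a` to s1, and so on. Any deviation drops to the rejecting sink s3. Once s2 is reached the prefix is confirmed and every continuation is accepted.
With 4 states:
        a   b  
>  s0   s1  s3 
   s1   s2  s3 
 * s2   s2  s2 
   s3   s3  s3 
(> = start, * = accepting)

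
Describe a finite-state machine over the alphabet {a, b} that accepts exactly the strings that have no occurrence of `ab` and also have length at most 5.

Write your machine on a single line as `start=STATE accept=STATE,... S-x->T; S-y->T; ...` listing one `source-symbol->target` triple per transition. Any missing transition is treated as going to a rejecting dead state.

start=s0; accept=s0,s1,s2,s3,s5,s6,s8,s9,s11,s12,s14; s0-a->s1; s0-b->s2; s1-a->s3; s1-b->s4; s2-a->s3; s2-b->s5; s3-a->s6; s3-b->s7; s4-a->s7; s4-b->s7; s5-a->s6; s5-b->s8; s6-a->s9; s6-b->s10; s7-a->s10; s7-b->s10; s8-a->s9; s8-b->s11; s9-a->s12; s9-b->s13; s10-a->s13; s10-b->s13; s11-a->s12; s11-b->s14; s12-a->s15; s12-b->s16; s13-a->s16; s13-b->s16; s14-a->s15; s14-b->s17; s15-a->s15; s15-b->s16; s16-a->s16; s16-b->s16; s17-a->s15; s17-b->s17

Build one automaton per condition and run them in lockstep. One (3 states) tracks partial matches of the forbidden pattern `ab`; the other (7 states) tracks the input length, saturating at 6. Each combined state is a pair, one component from each; accept when both components accept.
18 states suffice.
          a    b  
>* s0     s1   s2 
 * s1     s3   s4 
 * s2     s3   s5 
 * s3     s6   s7 
   s4     s7   s7 
 * s5     s6   s8 
 * s6     s9  s10 
   s7    s10  s10 
 * s8     s9  s11 
 * s9    s12  s13 
   s10   s13  s13 
 * s11   s12  s14 
 * s12   s15  s16 
   s13   s16  s16 
 * s14   s15  s17 
   s15   s15  s16 
   s16   s16  s16 
   s17   s15  s17 
(> = start, * = accepting)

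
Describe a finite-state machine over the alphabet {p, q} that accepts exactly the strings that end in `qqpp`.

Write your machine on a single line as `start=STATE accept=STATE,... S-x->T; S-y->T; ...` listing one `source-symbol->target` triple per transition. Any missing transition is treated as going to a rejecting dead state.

Remember how much of `qqpp` the current input suffix matches. State A means no match yet; B means the last symbol is `q`; C means the last 2 symbols are `qq`; D means the last 3 symbols are `qqp`; E means the last 4 symbols are `qqpp`. Only E accepts. On a mismatch, fall back to the longest proper suffix that is still a prefix of `qqpp`.
       p  q 
>  A   A  B 
   B   A  C 
   C   D  C 
   D   E  B 
 * E   A  B 
(> = start, * = accepting)

start=A; accept=E; A-p->A; A-q->B; B-p->A; B-q->C; C-p->D; C-q->C; D-p->E; D-q->B; E-p->A; E-q->B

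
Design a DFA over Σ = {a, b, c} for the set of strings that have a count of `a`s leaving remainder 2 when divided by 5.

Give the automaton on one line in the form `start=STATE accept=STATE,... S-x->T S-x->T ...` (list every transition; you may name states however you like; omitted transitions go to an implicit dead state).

Keep the running count of `a`s modulo 5: each `a` advances along the cycle q0 → q1 → q2 → q3 → q4 → q0 while other symbols loop. Accept at q2.
A 5-state machine:
        a   b   c  
>  q0   q1  q0  q0 
   q1   q2  q1  q1 
 * q2   q3  q2  q2 
   q3   q4  q3  q3 
   q4   q0  q4  q4 
(> = start, * = accepting)

start=q0 accept=q2 q0-a->q1 q0-b->q0 q0-c->q0 q1-a->q2 q1-b->q1 q1-c->q1 q2-a->q3 q2-b->q2 q2-c->q2 q3-a->q4 q3-b->q3 q3-c->q3 q4-a->q0 q4-b->q4 q4-c->q4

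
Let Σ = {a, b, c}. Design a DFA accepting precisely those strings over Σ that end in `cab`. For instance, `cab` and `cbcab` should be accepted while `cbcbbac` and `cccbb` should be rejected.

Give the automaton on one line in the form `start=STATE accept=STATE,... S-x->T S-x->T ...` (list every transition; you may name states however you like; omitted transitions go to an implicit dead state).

start=q0 accept=q3 q0-a->q0 q0-b->q0 q0-c->q1 q1-a->q2 q1-b->q0 q1-c->q1 q2-a->q0 q2-b->q3 q2-c->q1 q3-a->q0 q3-b->q0 q3-c->q1

Let each state record the length of the longest suffix of the input read so far that is also a prefix of `cab`. q1 means the last symbol is `c`; q2 means the last 2 symbols are `ca`; q3 means the last 3 symbols are `cab`. Accept only at q3, where the string currently ends in `cab`.
4 states suffice.
        a   b   c  
>  q0   q0  q0  q1 
   q1   q2  q0  q1 
   q2   q0  q3  q1 
 * q3   q0  q0  q1 
(> = start, * = accepting)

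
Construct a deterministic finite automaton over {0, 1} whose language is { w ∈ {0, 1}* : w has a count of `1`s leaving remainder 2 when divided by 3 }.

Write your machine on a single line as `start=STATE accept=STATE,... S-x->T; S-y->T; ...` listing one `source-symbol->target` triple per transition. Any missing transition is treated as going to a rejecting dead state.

start=A; accept=C; A-0->A; A-1->B; B-0->B; B-1->C; C-0->C; C-1->A

The only thing that matters is how many `1`s have appeared, reduced mod 3. Use one state per residue: A for 0, …, C for 2. Reading `1` moves to the next residue; anything else stays put. C is accepting.
With 3 states:
       0  1 
>  A   A  B 
   B   B  C 
 * C   C  A 
(> = start, * = accepting)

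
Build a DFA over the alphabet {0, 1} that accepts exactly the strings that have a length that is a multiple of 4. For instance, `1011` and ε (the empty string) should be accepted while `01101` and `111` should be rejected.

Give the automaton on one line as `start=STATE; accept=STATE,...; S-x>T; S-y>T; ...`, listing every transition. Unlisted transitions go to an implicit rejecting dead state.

start=q0; accept=q0; q0-0>q1; q0-1>q1; q1-0>q2; q1-1>q2; q2-0>q3; q2-1>q3; q3-0>q0; q3-1>q0

Count input length modulo 4: every symbol advances one step around the cycle q0 → q1 → q2 → q3 → q0. Accept at q0.
A 4-state machine:
        0   1  
>* q0   q1  q1 
   q1   q2  q2 
   q2   q3  q3 
   q3   q0  q0 
(> = start, * = accepting)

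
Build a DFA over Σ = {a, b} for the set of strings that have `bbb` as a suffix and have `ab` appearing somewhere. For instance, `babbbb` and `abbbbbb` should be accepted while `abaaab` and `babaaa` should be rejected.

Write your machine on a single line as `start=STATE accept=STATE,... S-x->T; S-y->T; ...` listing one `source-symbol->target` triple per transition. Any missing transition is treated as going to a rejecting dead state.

start=q0; accept=q8; q0-a->q1; q0-b->q2; q1-a->q1; q1-b->q3; q2-a->q1; q2-b->q4; q3-a->q5; q3-b->q6; q4-a->q1; q4-b->q7; q5-a->q5; q5-b->q3; q6-a->q5; q6-b->q8; q7-a->q1; q7-b->q7; q8-a->q5; q8-b->q8

Run two small machines in parallel and take their product. The first has 4 states tracking how much of the suffix `bbb` has currently been matched; the second has 3 states tracking whether and how much of `ab` has been seen. A product state is a pair (one from each), accepting exactly when both do.
With 9 states:
        a   b  
>  q0   q1  q2 
   q1   q1  q3 
   q2   q1  q4 
   q3   q5  q6 
   q4   q1  q7 
   q5   q5  q3 
   q6   q5  q8 
   q7   q1  q7 
 * q8   q5  q8 
(> = start, * = accepting)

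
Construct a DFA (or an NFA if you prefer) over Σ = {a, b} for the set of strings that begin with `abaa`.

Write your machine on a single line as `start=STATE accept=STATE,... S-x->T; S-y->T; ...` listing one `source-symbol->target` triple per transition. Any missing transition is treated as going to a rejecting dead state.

Check the first 4 symbols one by one: q0 through q3 record how many have matched `abaa` so far; any wrong symbol goes to the dead state q5. After all 4 match we enter the accepting sink q4.
With 6 states:
        a   b  
>  q0   q1  q5 
   q1   q5  q2 
   q2   q3  q5 
   q3   q4  q5 
 * q4   q4  q4 
   q5   q5  q5 
(> = start, * = accepting)

start=q0; accept=q4; q0-a->q1; q0-b->q5; q1-a->q5; q1-b->q2; q2-a->q3; q2-b->q5; q3-a->q4; q3-b->q5; q4-a->q4; q4-b->q4; q5-a->q5; q5-b->q5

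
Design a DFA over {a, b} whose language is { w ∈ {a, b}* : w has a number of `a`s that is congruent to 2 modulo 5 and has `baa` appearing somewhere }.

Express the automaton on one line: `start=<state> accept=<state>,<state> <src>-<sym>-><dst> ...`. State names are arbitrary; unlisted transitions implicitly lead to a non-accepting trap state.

Handle the two conditions separately and then intersect. The first has 5 states tracking the count of `a`s modulo 5; the second has 4 states tracking whether and how much of `baa` has been seen. A product state is a pair (one from each), accepting exactly when both do.
          a    b  
>  S0     S1   S2 
   S1     S3   S4 
   S2     S5   S2 
   S3     S6   S7 
   S4     S8   S4 
   S5     S9   S4 
   S6    S10  S11 
   S7    S12   S7 
   S8    S13   S7 
 * S9    S13   S9 
   S10    S0  S14 
   S11   S15  S11 
   S12   S16  S11 
   S13   S16  S13 
   S14   S17  S14 
   S15   S18  S14 
   S16   S18  S16 
   S17   S19   S2 
   S18   S19  S18 
   S19    S9  S19 
(> = start, * = accepting)

start=S0 accept=S9 S0-a->S1 S0-b->S2 S1-a->S3 S1-b->S4 S2-a->S5 S2-b->S2 S3-a->S6 S3-b->S7 S4-a->S8 S4-b->S4 S5-a->S9 S5-b->S4 S6-a->S10 S6-b->S11 S7-a->S12 S7-b->S7 S8-a->S13 S8-b->S7 S9-a->S13 S9-b->S9 S10-a->S0 S10-b->S14 S11-a->S15 S11-b->S11 S12-a->S16 S12-b->S11 S13-a->S16 S13-b->S13 S14-a->S17 S14-b->S14 S15-a->S18 S15-b->S14 S16-a->S18 S16-b->S16 S17-a->S19 S17-b->S2 S18-a->S19 S18-b->S18 S19-a->S9 S19-b->S19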